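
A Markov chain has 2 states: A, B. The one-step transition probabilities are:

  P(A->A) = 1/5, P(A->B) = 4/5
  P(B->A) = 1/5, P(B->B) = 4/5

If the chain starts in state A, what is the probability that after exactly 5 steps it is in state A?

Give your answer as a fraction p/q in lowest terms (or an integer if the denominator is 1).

Computing P^5 by repeated multiplication:
P^1 =
  A: [1/5, 4/5]
  B: [1/5, 4/5]
P^2 =
  A: [1/5, 4/5]
  B: [1/5, 4/5]
P^3 =
  A: [1/5, 4/5]
  B: [1/5, 4/5]
P^4 =
  A: [1/5, 4/5]
  B: [1/5, 4/5]
P^5 =
  A: [1/5, 4/5]
  B: [1/5, 4/5]

(P^5)[A -> A] = 1/5

Answer: 1/5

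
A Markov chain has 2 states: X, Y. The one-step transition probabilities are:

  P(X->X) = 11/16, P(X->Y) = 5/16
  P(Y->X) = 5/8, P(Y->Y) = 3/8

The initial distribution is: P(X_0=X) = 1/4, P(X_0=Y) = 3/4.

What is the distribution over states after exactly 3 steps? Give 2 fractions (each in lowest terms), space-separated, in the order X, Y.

Answer: 10921/16384 5463/16384

Derivation:
Propagating the distribution step by step (d_{t+1} = d_t * P):
d_0 = (X=1/4, Y=3/4)
  d_1[X] = 1/4*11/16 + 3/4*5/8 = 41/64
  d_1[Y] = 1/4*5/16 + 3/4*3/8 = 23/64
d_1 = (X=41/64, Y=23/64)
  d_2[X] = 41/64*11/16 + 23/64*5/8 = 681/1024
  d_2[Y] = 41/64*5/16 + 23/64*3/8 = 343/1024
d_2 = (X=681/1024, Y=343/1024)
  d_3[X] = 681/1024*11/16 + 343/1024*5/8 = 10921/16384
  d_3[Y] = 681/1024*5/16 + 343/1024*3/8 = 5463/16384
d_3 = (X=10921/16384, Y=5463/16384)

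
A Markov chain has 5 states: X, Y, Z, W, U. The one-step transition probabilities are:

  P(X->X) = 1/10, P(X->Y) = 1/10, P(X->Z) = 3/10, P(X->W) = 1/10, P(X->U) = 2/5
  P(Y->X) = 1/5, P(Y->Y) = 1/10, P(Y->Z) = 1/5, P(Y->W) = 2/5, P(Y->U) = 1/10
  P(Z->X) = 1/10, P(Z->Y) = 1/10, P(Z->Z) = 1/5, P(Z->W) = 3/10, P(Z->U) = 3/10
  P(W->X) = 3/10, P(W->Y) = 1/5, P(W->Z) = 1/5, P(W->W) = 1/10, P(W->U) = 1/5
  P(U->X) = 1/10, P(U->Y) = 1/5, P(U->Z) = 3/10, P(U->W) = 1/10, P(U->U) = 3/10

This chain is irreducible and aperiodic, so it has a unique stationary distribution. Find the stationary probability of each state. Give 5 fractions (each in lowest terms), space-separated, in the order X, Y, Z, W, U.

Answer: 43/281 41/281 68/281 54/281 75/281

Derivation:
The stationary distribution satisfies pi = pi * P, i.e.:
  pi_X = 1/10*pi_X + 1/5*pi_Y + 1/10*pi_Z + 3/10*pi_W + 1/10*pi_U
  pi_Y = 1/10*pi_X + 1/10*pi_Y + 1/10*pi_Z + 1/5*pi_W + 1/5*pi_U
  pi_Z = 3/10*pi_X + 1/5*pi_Y + 1/5*pi_Z + 1/5*pi_W + 3/10*pi_U
  pi_W = 1/10*pi_X + 2/5*pi_Y + 3/10*pi_Z + 1/10*pi_W + 1/10*pi_U
  pi_U = 2/5*pi_X + 1/10*pi_Y + 3/10*pi_Z + 1/5*pi_W + 3/10*pi_U
with normalization: pi_X + pi_Y + pi_Z + pi_W + pi_U = 1.

Using the first 4 balance equations plus normalization, the linear system A*pi = b is:
  [-9/10, 1/5, 1/10, 3/10, 1/10] . pi = 0
  [1/10, -9/10, 1/10, 1/5, 1/5] . pi = 0
  [3/10, 1/5, -4/5, 1/5, 3/10] . pi = 0
  [1/10, 2/5, 3/10, -9/10, 1/10] . pi = 0
  [1, 1, 1, 1, 1] . pi = 1

Solving yields:
  pi_X = 43/281
  pi_Y = 41/281
  pi_Z = 68/281
  pi_W = 54/281
  pi_U = 75/281

Verification (pi * P):
  43/281*1/10 + 41/281*1/5 + 68/281*1/10 + 54/281*3/10 + 75/281*1/10 = 43/281 = pi_X  (ok)
  43/281*1/10 + 41/281*1/10 + 68/281*1/10 + 54/281*1/5 + 75/281*1/5 = 41/281 = pi_Y  (ok)
  43/281*3/10 + 41/281*1/5 + 68/281*1/5 + 54/281*1/5 + 75/281*3/10 = 68/281 = pi_Z  (ok)
  43/281*1/10 + 41/281*2/5 + 68/281*3/10 + 54/281*1/10 + 75/281*1/10 = 54/281 = pi_W  (ok)
  43/281*2/5 + 41/281*1/10 + 68/281*3/10 + 54/281*1/5 + 75/281*3/10 = 75/281 = pi_U  (ok)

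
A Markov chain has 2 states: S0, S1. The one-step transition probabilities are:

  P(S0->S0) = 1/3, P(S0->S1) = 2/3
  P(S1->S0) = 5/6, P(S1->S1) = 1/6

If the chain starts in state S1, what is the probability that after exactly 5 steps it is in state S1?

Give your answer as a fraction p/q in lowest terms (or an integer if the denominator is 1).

Answer: 41/96

Derivation:
Computing P^5 by repeated multiplication:
P^1 =
  S0: [1/3, 2/3]
  S1: [5/6, 1/6]
P^2 =
  S0: [2/3, 1/3]
  S1: [5/12, 7/12]
P^3 =
  S0: [1/2, 1/2]
  S1: [5/8, 3/8]
P^4 =
  S0: [7/12, 5/12]
  S1: [25/48, 23/48]
P^5 =
  S0: [13/24, 11/24]
  S1: [55/96, 41/96]

(P^5)[S1 -> S1] = 41/96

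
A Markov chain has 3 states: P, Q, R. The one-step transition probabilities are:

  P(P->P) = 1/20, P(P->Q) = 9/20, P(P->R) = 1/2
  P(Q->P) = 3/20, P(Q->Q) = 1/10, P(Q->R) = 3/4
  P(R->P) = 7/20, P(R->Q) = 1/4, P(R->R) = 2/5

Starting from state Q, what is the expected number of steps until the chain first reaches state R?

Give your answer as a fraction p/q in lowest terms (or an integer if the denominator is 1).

Answer: 88/63

Derivation:
Let h_i = expected steps to first reach R from state i.
Boundary: h_R = 0.
First-step equations for the other states:
  h_P = 1 + 1/20*h_P + 9/20*h_Q + 1/2*h_R
  h_Q = 1 + 3/20*h_P + 1/10*h_Q + 3/4*h_R

Substituting h_R = 0 and rearranging gives the linear system (I - Q) h = 1:
  [19/20, -9/20] . (h_P, h_Q) = 1
  [-3/20, 9/10] . (h_P, h_Q) = 1

Solving yields:
  h_P = 12/7
  h_Q = 88/63

Starting state is Q, so the expected hitting time is h_Q = 88/63.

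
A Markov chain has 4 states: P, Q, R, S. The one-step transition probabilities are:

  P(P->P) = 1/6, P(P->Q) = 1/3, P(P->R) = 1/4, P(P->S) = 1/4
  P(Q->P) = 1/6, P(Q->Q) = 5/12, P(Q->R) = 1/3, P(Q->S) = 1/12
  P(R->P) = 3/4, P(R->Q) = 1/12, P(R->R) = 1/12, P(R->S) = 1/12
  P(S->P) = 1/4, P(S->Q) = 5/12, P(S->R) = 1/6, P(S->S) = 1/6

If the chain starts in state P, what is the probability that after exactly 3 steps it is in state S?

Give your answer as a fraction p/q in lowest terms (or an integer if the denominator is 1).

Computing P^3 by repeated multiplication:
P^1 =
  P: [1/6, 1/3, 1/4, 1/4]
  Q: [1/6, 5/12, 1/3, 1/12]
  R: [3/4, 1/12, 1/12, 1/12]
  S: [1/4, 5/12, 1/6, 1/6]
P^2 =
  P: [1/3, 23/72, 31/144, 19/144]
  Q: [53/144, 7/24, 2/9, 17/144]
  R: [2/9, 47/144, 17/72, 31/144]
  S: [5/18, 49/144, 35/144, 5/36]
P^3 =
  P: [131/432, 137/432, 397/1728, 259/1728]
  Q: [529/1728, 539/1728, 131/576, 89/576]
  R: [557/1728, 23/72, 95/432, 239/1728]
  S: [553/1728, 5/16, 391/1728, 61/432]

(P^3)[P -> S] = 259/1728

Answer: 259/1728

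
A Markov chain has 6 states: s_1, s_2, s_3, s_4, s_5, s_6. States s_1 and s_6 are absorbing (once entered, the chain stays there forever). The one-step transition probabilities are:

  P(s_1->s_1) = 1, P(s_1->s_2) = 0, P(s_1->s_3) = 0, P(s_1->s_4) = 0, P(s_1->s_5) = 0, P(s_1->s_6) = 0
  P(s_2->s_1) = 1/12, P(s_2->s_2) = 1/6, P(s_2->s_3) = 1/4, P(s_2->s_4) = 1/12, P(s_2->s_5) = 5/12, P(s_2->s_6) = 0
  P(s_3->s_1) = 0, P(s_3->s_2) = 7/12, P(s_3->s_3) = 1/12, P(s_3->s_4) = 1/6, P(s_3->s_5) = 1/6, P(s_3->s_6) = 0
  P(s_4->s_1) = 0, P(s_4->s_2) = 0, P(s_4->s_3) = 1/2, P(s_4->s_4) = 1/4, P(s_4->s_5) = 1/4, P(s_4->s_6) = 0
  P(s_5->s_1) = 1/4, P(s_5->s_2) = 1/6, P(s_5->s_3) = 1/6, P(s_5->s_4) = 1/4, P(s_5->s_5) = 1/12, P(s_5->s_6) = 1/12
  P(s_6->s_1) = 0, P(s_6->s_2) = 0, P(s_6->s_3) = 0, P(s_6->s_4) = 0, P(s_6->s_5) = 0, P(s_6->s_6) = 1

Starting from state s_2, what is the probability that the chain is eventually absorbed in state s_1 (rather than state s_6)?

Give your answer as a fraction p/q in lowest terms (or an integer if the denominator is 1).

Let a_i = P(absorbed in s_1 | start in state i).
Boundary conditions: a_s_1 = 1, a_s_6 = 0.
For each transient state i, a_i = sum_j P(i->j) * a_j:
  a_s_2 = 1/12*a_s_1 + 1/6*a_s_2 + 1/4*a_s_3 + 1/12*a_s_4 + 5/12*a_s_5 + 0*a_s_6
  a_s_3 = 0*a_s_1 + 7/12*a_s_2 + 1/12*a_s_3 + 1/6*a_s_4 + 1/6*a_s_5 + 0*a_s_6
  a_s_4 = 0*a_s_1 + 0*a_s_2 + 1/2*a_s_3 + 1/4*a_s_4 + 1/4*a_s_5 + 0*a_s_6
  a_s_5 = 1/4*a_s_1 + 1/6*a_s_2 + 1/6*a_s_3 + 1/4*a_s_4 + 1/12*a_s_5 + 1/12*a_s_6

Substituting a_s_1 = 1 and a_s_6 = 0, rearrange to (I - Q) a = r where r[i] = P(i -> s_1):
  [5/6, -1/4, -1/12, -5/12] . (a_s_2, a_s_3, a_s_4, a_s_5) = 1/12
  [-7/12, 11/12, -1/6, -1/6] . (a_s_2, a_s_3, a_s_4, a_s_5) = 0
  [0, -1/2, 3/4, -1/4] . (a_s_2, a_s_3, a_s_4, a_s_5) = 0
  [-1/6, -1/6, -1/4, 11/12] . (a_s_2, a_s_3, a_s_4, a_s_5) = 1/4

Solving yields:
  a_s_2 = 405/497
  a_s_3 = 401/497
  a_s_4 = 795/994
  a_s_5 = 11/14

Starting state is s_2, so the absorption probability is a_s_2 = 405/497.

Answer: 405/497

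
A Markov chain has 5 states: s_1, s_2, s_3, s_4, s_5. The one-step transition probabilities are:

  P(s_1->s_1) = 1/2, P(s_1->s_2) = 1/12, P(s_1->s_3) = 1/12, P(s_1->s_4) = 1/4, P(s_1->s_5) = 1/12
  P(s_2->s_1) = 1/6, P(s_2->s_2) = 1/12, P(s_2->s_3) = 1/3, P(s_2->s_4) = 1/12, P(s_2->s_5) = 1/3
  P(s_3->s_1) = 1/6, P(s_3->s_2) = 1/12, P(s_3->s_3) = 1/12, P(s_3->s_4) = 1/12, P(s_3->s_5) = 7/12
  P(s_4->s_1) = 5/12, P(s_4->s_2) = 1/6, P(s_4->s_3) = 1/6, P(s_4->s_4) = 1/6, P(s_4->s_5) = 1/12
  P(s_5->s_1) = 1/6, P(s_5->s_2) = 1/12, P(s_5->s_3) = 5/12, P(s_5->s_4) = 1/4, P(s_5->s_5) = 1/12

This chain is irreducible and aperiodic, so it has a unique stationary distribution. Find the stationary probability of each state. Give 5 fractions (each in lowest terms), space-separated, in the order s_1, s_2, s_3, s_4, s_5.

The stationary distribution satisfies pi = pi * P, i.e.:
  pi_s_1 = 1/2*pi_s_1 + 1/6*pi_s_2 + 1/6*pi_s_3 + 5/12*pi_s_4 + 1/6*pi_s_5
  pi_s_2 = 1/12*pi_s_1 + 1/12*pi_s_2 + 1/12*pi_s_3 + 1/6*pi_s_4 + 1/12*pi_s_5
  pi_s_3 = 1/12*pi_s_1 + 1/3*pi_s_2 + 1/12*pi_s_3 + 1/6*pi_s_4 + 5/12*pi_s_5
  pi_s_4 = 1/4*pi_s_1 + 1/12*pi_s_2 + 1/12*pi_s_3 + 1/6*pi_s_4 + 1/4*pi_s_5
  pi_s_5 = 1/12*pi_s_1 + 1/3*pi_s_2 + 7/12*pi_s_3 + 1/12*pi_s_4 + 1/12*pi_s_5
with normalization: pi_s_1 + pi_s_2 + pi_s_3 + pi_s_4 + pi_s_5 = 1.

Using the first 4 balance equations plus normalization, the linear system A*pi = b is:
  [-1/2, 1/6, 1/6, 5/12, 1/6] . pi = 0
  [1/12, -11/12, 1/12, 1/6, 1/12] . pi = 0
  [1/12, 1/3, -11/12, 1/6, 5/12] . pi = 0
  [1/4, 1/12, 1/12, -5/6, 1/4] . pi = 0
  [1, 1, 1, 1, 1] . pi = 1

Solving yields:
  pi_s_1 = 1031/3224
  pi_s_2 = 239/2418
  pi_s_3 = 463/2418
  pi_s_4 = 75/403
  pi_s_5 = 657/3224

Verification (pi * P):
  1031/3224*1/2 + 239/2418*1/6 + 463/2418*1/6 + 75/403*5/12 + 657/3224*1/6 = 1031/3224 = pi_s_1  (ok)
  1031/3224*1/12 + 239/2418*1/12 + 463/2418*1/12 + 75/403*1/6 + 657/3224*1/12 = 239/2418 = pi_s_2  (ok)
  1031/3224*1/12 + 239/2418*1/3 + 463/2418*1/12 + 75/403*1/6 + 657/3224*5/12 = 463/2418 = pi_s_3  (ok)
  1031/3224*1/4 + 239/2418*1/12 + 463/2418*1/12 + 75/403*1/6 + 657/3224*1/4 = 75/403 = pi_s_4  (ok)
  1031/3224*1/12 + 239/2418*1/3 + 463/2418*7/12 + 75/403*1/12 + 657/3224*1/12 = 657/3224 = pi_s_5  (ok)

Answer: 1031/3224 239/2418 463/2418 75/403 657/3224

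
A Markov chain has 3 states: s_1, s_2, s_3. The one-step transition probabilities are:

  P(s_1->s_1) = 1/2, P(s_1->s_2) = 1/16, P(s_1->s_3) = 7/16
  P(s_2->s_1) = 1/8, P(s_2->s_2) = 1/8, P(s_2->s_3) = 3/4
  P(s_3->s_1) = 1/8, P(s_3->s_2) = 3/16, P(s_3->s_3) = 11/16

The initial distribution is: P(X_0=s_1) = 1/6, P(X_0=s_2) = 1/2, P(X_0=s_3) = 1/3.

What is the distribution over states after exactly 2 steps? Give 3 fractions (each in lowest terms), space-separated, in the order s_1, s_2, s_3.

Answer: 25/128 239/1536 997/1536

Derivation:
Propagating the distribution step by step (d_{t+1} = d_t * P):
d_0 = (s_1=1/6, s_2=1/2, s_3=1/3)
  d_1[s_1] = 1/6*1/2 + 1/2*1/8 + 1/3*1/8 = 3/16
  d_1[s_2] = 1/6*1/16 + 1/2*1/8 + 1/3*3/16 = 13/96
  d_1[s_3] = 1/6*7/16 + 1/2*3/4 + 1/3*11/16 = 65/96
d_1 = (s_1=3/16, s_2=13/96, s_3=65/96)
  d_2[s_1] = 3/16*1/2 + 13/96*1/8 + 65/96*1/8 = 25/128
  d_2[s_2] = 3/16*1/16 + 13/96*1/8 + 65/96*3/16 = 239/1536
  d_2[s_3] = 3/16*7/16 + 13/96*3/4 + 65/96*11/16 = 997/1536
d_2 = (s_1=25/128, s_2=239/1536, s_3=997/1536)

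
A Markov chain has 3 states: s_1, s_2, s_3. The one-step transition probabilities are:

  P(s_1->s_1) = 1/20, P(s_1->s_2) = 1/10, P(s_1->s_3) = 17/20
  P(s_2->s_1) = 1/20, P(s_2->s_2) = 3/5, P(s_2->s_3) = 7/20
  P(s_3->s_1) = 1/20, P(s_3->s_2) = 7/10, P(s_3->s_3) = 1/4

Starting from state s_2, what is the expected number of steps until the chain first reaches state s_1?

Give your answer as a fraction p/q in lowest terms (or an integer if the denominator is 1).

Answer: 20

Derivation:
Let h_i = expected steps to first reach s_1 from state i.
Boundary: h_s_1 = 0.
First-step equations for the other states:
  h_s_2 = 1 + 1/20*h_s_1 + 3/5*h_s_2 + 7/20*h_s_3
  h_s_3 = 1 + 1/20*h_s_1 + 7/10*h_s_2 + 1/4*h_s_3

Substituting h_s_1 = 0 and rearranging gives the linear system (I - Q) h = 1:
  [2/5, -7/20] . (h_s_2, h_s_3) = 1
  [-7/10, 3/4] . (h_s_2, h_s_3) = 1

Solving yields:
  h_s_2 = 20
  h_s_3 = 20

Starting state is s_2, so the expected hitting time is h_s_2 = 20.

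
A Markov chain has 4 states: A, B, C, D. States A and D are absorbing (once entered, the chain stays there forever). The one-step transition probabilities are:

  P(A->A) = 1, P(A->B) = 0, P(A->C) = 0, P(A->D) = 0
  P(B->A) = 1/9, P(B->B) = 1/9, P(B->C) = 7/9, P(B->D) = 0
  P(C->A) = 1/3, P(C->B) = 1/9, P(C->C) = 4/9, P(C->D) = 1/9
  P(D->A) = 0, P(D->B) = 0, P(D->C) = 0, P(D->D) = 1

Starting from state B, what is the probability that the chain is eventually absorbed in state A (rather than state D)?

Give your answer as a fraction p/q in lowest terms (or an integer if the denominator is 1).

Let a_i = P(absorbed in A | start in state i).
Boundary conditions: a_A = 1, a_D = 0.
For each transient state i, a_i = sum_j P(i->j) * a_j:
  a_B = 1/9*a_A + 1/9*a_B + 7/9*a_C + 0*a_D
  a_C = 1/3*a_A + 1/9*a_B + 4/9*a_C + 1/9*a_D

Substituting a_A = 1 and a_D = 0, rearrange to (I - Q) a = r where r[i] = P(i -> A):
  [8/9, -7/9] . (a_B, a_C) = 1/9
  [-1/9, 5/9] . (a_B, a_C) = 1/3

Solving yields:
  a_B = 26/33
  a_C = 25/33

Starting state is B, so the absorption probability is a_B = 26/33.

Answer: 26/33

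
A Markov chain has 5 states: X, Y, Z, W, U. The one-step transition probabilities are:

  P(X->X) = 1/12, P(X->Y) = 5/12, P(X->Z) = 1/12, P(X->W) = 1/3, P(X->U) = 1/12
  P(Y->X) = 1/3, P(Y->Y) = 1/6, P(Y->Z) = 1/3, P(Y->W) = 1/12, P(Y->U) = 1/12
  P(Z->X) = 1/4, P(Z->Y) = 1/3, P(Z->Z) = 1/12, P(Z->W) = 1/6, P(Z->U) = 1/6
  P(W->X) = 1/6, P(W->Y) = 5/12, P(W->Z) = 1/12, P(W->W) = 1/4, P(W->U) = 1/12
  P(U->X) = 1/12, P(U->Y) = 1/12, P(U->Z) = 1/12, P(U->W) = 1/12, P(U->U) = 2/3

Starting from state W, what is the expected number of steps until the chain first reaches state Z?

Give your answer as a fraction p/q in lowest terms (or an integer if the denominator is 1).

Answer: 150/23

Derivation:
Let h_i = expected steps to first reach Z from state i.
Boundary: h_Z = 0.
First-step equations for the other states:
  h_X = 1 + 1/12*h_X + 5/12*h_Y + 1/12*h_Z + 1/3*h_W + 1/12*h_U
  h_Y = 1 + 1/3*h_X + 1/6*h_Y + 1/3*h_Z + 1/12*h_W + 1/12*h_U
  h_W = 1 + 1/6*h_X + 5/12*h_Y + 1/12*h_Z + 1/4*h_W + 1/12*h_U
  h_U = 1 + 1/12*h_X + 1/12*h_Y + 1/12*h_Z + 1/12*h_W + 2/3*h_U

Substituting h_Z = 0 and rearranging gives the linear system (I - Q) h = 1:
  [11/12, -5/12, -1/3, -1/12] . (h_X, h_Y, h_W, h_U) = 1
  [-1/3, 5/6, -1/12, -1/12] . (h_X, h_Y, h_W, h_U) = 1
  [-1/6, -5/12, 3/4, -1/12] . (h_X, h_Y, h_W, h_U) = 1
  [-1/12, -1/12, -1/12, 1/3] . (h_X, h_Y, h_W, h_U) = 1

Solving yields:
  h_X = 150/23
  h_Y = 120/23
  h_W = 150/23
  h_U = 174/23

Starting state is W, so the expected hitting time is h_W = 150/23.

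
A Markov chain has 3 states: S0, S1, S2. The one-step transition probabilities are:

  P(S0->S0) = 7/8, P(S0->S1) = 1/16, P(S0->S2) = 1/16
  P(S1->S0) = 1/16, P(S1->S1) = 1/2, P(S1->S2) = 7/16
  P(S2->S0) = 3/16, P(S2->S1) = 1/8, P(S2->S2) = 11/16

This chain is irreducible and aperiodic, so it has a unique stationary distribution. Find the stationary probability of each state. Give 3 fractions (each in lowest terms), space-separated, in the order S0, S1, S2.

Answer: 13/24 7/48 5/16

Derivation:
The stationary distribution satisfies pi = pi * P, i.e.:
  pi_S0 = 7/8*pi_S0 + 1/16*pi_S1 + 3/16*pi_S2
  pi_S1 = 1/16*pi_S0 + 1/2*pi_S1 + 1/8*pi_S2
  pi_S2 = 1/16*pi_S0 + 7/16*pi_S1 + 11/16*pi_S2
with normalization: pi_S0 + pi_S1 + pi_S2 = 1.

Using the first 2 balance equations plus normalization, the linear system A*pi = b is:
  [-1/8, 1/16, 3/16] . pi = 0
  [1/16, -1/2, 1/8] . pi = 0
  [1, 1, 1] . pi = 1

Solving yields:
  pi_S0 = 13/24
  pi_S1 = 7/48
  pi_S2 = 5/16

Verification (pi * P):
  13/24*7/8 + 7/48*1/16 + 5/16*3/16 = 13/24 = pi_S0  (ok)
  13/24*1/16 + 7/48*1/2 + 5/16*1/8 = 7/48 = pi_S1  (ok)
  13/24*1/16 + 7/48*7/16 + 5/16*11/16 = 5/16 = pi_S2  (ok)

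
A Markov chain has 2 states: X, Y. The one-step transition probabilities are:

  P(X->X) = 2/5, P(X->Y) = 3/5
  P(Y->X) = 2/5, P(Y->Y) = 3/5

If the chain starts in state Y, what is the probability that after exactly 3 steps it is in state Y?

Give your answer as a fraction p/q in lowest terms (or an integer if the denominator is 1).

Answer: 3/5

Derivation:
Computing P^3 by repeated multiplication:
P^1 =
  X: [2/5, 3/5]
  Y: [2/5, 3/5]
P^2 =
  X: [2/5, 3/5]
  Y: [2/5, 3/5]
P^3 =
  X: [2/5, 3/5]
  Y: [2/5, 3/5]

(P^3)[Y -> Y] = 3/5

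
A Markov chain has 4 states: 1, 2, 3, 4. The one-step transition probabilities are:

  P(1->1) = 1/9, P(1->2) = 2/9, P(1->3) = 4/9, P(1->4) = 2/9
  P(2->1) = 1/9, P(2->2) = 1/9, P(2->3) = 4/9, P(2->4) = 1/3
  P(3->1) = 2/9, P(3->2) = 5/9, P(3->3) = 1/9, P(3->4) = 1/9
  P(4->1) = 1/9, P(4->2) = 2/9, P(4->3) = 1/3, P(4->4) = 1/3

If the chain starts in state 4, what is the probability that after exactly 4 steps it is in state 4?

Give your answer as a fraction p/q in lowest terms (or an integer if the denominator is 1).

Answer: 1618/6561

Derivation:
Computing P^4 by repeated multiplication:
P^1 =
  1: [1/9, 2/9, 4/9, 2/9]
  2: [1/9, 1/9, 4/9, 1/3]
  3: [2/9, 5/9, 1/9, 1/9]
  4: [1/9, 2/9, 1/3, 1/3]
P^2 =
  1: [13/81, 28/81, 22/81, 2/9]
  2: [13/81, 29/81, 7/27, 2/9]
  3: [10/81, 16/81, 32/81, 23/81]
  4: [4/27, 25/81, 8/27, 20/81]
P^3 =
  1: [103/729, 200/729, 80/243, 62/243]
  2: [34/243, 196/729, 1/3, 188/729]
  3: [113/729, 242/729, 205/729, 169/729]
  4: [35/243, 209/729, 232/729, 61/243]
P^4 =
  1: [323/2187, 1978/6561, 670/2187, 1604/6561]
  2: [4/27, 1991/6561, 1999/6561, 533/2187]
  3: [934/6561, 1831/6561, 2132/6561, 1664/6561]
  4: [961/6561, 1945/6561, 679/2187, 1618/6561]

(P^4)[4 -> 4] = 1618/6561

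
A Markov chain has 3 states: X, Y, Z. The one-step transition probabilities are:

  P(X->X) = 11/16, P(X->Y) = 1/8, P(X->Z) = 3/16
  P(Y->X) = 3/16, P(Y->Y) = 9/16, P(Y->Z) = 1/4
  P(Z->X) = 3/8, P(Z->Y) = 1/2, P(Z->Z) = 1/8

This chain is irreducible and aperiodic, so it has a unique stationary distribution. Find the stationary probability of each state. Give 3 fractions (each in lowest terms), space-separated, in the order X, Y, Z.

The stationary distribution satisfies pi = pi * P, i.e.:
  pi_X = 11/16*pi_X + 3/16*pi_Y + 3/8*pi_Z
  pi_Y = 1/8*pi_X + 9/16*pi_Y + 1/2*pi_Z
  pi_Z = 3/16*pi_X + 1/4*pi_Y + 1/8*pi_Z
with normalization: pi_X + pi_Y + pi_Z = 1.

Using the first 2 balance equations plus normalization, the linear system A*pi = b is:
  [-5/16, 3/16, 3/8] . pi = 0
  [1/8, -7/16, 1/2] . pi = 0
  [1, 1, 1] . pi = 1

Solving yields:
  pi_X = 22/49
  pi_Y = 52/147
  pi_Z = 29/147

Verification (pi * P):
  22/49*11/16 + 52/147*3/16 + 29/147*3/8 = 22/49 = pi_X  (ok)
  22/49*1/8 + 52/147*9/16 + 29/147*1/2 = 52/147 = pi_Y  (ok)
  22/49*3/16 + 52/147*1/4 + 29/147*1/8 = 29/147 = pi_Z  (ok)

Answer: 22/49 52/147 29/147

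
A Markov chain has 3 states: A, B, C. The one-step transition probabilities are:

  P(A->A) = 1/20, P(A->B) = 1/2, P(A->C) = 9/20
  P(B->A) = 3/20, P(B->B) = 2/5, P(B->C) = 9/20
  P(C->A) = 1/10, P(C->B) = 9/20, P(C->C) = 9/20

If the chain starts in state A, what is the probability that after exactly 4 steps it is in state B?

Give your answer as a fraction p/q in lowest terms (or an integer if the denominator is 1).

Answer: 17361/40000

Derivation:
Computing P^4 by repeated multiplication:
P^1 =
  A: [1/20, 1/2, 9/20]
  B: [3/20, 2/5, 9/20]
  C: [1/10, 9/20, 9/20]
P^2 =
  A: [49/400, 171/400, 9/20]
  B: [9/80, 7/16, 9/20]
  C: [47/400, 173/400, 9/20]
P^3 =
  A: [461/4000, 1739/4000, 9/20]
  B: [93/800, 347/800, 9/20]
  C: [463/4000, 1737/4000, 9/20]
P^4 =
  A: [4639/40000, 17361/40000, 9/20]
  B: [927/8000, 3473/8000, 9/20]
  C: [4637/40000, 17363/40000, 9/20]

(P^4)[A -> B] = 17361/40000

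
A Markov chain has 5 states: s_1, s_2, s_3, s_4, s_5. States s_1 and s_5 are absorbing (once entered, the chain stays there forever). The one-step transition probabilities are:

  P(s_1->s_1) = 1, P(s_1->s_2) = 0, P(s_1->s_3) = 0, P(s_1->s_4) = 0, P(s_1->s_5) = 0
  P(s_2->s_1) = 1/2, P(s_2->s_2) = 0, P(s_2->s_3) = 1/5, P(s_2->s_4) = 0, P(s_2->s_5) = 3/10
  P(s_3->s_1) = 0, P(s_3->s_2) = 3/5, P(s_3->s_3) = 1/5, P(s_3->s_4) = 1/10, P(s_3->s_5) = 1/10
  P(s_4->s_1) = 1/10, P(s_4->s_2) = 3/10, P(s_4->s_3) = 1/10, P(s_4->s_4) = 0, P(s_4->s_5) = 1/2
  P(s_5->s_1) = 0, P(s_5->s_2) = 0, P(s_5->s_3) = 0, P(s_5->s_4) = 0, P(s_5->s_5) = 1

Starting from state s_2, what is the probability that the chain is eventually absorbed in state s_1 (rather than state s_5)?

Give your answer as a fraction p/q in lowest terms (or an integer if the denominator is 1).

Let a_i = P(absorbed in s_1 | start in state i).
Boundary conditions: a_s_1 = 1, a_s_5 = 0.
For each transient state i, a_i = sum_j P(i->j) * a_j:
  a_s_2 = 1/2*a_s_1 + 0*a_s_2 + 1/5*a_s_3 + 0*a_s_4 + 3/10*a_s_5
  a_s_3 = 0*a_s_1 + 3/5*a_s_2 + 1/5*a_s_3 + 1/10*a_s_4 + 1/10*a_s_5
  a_s_4 = 1/10*a_s_1 + 3/10*a_s_2 + 1/10*a_s_3 + 0*a_s_4 + 1/2*a_s_5

Substituting a_s_1 = 1 and a_s_5 = 0, rearrange to (I - Q) a = r where r[i] = P(i -> s_1):
  [1, -1/5, 0] . (a_s_2, a_s_3, a_s_4) = 1/2
  [-3/5, 4/5, -1/10] . (a_s_2, a_s_3, a_s_4) = 0
  [-3/10, -1/10, 1] . (a_s_2, a_s_3, a_s_4) = 1/10

Solving yields:
  a_s_2 = 397/664
  a_s_3 = 325/664
  a_s_4 = 109/332

Starting state is s_2, so the absorption probability is a_s_2 = 397/664.

Answer: 397/664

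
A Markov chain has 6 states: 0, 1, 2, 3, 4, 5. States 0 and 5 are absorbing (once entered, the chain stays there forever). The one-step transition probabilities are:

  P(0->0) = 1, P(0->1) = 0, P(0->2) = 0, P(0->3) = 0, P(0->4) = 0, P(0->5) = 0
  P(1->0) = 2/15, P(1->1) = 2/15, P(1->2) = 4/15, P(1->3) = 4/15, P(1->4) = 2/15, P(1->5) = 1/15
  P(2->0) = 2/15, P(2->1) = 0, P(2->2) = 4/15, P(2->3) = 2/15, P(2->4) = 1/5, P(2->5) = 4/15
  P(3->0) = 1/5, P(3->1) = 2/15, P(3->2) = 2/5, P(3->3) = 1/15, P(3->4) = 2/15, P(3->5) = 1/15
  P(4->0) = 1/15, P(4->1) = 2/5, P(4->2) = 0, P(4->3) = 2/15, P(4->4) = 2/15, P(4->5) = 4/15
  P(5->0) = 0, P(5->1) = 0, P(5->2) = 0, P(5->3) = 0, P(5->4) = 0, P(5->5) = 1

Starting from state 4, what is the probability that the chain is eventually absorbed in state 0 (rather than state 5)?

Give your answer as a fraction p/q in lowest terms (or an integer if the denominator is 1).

Let a_i = P(absorbed in 0 | start in state i).
Boundary conditions: a_0 = 1, a_5 = 0.
For each transient state i, a_i = sum_j P(i->j) * a_j:
  a_1 = 2/15*a_0 + 2/15*a_1 + 4/15*a_2 + 4/15*a_3 + 2/15*a_4 + 1/15*a_5
  a_2 = 2/15*a_0 + 0*a_1 + 4/15*a_2 + 2/15*a_3 + 1/5*a_4 + 4/15*a_5
  a_3 = 1/5*a_0 + 2/15*a_1 + 2/5*a_2 + 1/15*a_3 + 2/15*a_4 + 1/15*a_5
  a_4 = 1/15*a_0 + 2/5*a_1 + 0*a_2 + 2/15*a_3 + 2/15*a_4 + 4/15*a_5

Substituting a_0 = 1 and a_5 = 0, rearrange to (I - Q) a = r where r[i] = P(i -> 0):
  [13/15, -4/15, -4/15, -2/15] . (a_1, a_2, a_3, a_4) = 2/15
  [0, 11/15, -2/15, -1/5] . (a_1, a_2, a_3, a_4) = 2/15
  [-2/15, -2/5, 14/15, -2/15] . (a_1, a_2, a_3, a_4) = 1/5
  [-2/5, 0, -2/15, 13/15] . (a_1, a_2, a_3, a_4) = 1/15

Solving yields:
  a_1 = 4244/8851
  a_2 = 3313/8851
  a_3 = 8793/17702
  a_4 = 3316/8851

Starting state is 4, so the absorption probability is a_4 = 3316/8851.

Answer: 3316/8851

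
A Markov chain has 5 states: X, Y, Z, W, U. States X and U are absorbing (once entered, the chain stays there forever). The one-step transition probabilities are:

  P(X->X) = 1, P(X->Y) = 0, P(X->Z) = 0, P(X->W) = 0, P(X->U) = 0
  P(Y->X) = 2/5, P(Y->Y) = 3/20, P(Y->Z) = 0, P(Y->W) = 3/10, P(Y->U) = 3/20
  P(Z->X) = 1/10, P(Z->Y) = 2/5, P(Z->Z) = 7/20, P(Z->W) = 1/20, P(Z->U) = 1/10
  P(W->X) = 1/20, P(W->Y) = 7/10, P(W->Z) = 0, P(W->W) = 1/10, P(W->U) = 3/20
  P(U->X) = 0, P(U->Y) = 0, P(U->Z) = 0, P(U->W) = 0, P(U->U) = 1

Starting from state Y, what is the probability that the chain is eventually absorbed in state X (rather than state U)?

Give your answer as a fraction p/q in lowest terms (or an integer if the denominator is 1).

Answer: 25/37

Derivation:
Let a_i = P(absorbed in X | start in state i).
Boundary conditions: a_X = 1, a_U = 0.
For each transient state i, a_i = sum_j P(i->j) * a_j:
  a_Y = 2/5*a_X + 3/20*a_Y + 0*a_Z + 3/10*a_W + 3/20*a_U
  a_Z = 1/10*a_X + 2/5*a_Y + 7/20*a_Z + 1/20*a_W + 1/10*a_U
  a_W = 1/20*a_X + 7/10*a_Y + 0*a_Z + 1/10*a_W + 3/20*a_U

Substituting a_X = 1 and a_U = 0, rearrange to (I - Q) a = r where r[i] = P(i -> X):
  [17/20, 0, -3/10] . (a_Y, a_Z, a_W) = 2/5
  [-2/5, 13/20, -1/20] . (a_Y, a_Z, a_W) = 1/10
  [-7/10, 0, 9/10] . (a_Y, a_Z, a_W) = 1/20

Solving yields:
  a_Y = 25/37
  a_Z = 591/962
  a_W = 43/74

Starting state is Y, so the absorption probability is a_Y = 25/37.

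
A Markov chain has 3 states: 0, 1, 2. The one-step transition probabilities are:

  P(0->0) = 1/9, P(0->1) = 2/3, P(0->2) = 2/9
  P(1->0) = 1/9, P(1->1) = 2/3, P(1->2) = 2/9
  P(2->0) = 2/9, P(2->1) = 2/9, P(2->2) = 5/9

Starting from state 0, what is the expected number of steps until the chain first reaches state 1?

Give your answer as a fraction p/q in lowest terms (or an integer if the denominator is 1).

Answer: 27/14

Derivation:
Let h_i = expected steps to first reach 1 from state i.
Boundary: h_1 = 0.
First-step equations for the other states:
  h_0 = 1 + 1/9*h_0 + 2/3*h_1 + 2/9*h_2
  h_2 = 1 + 2/9*h_0 + 2/9*h_1 + 5/9*h_2

Substituting h_1 = 0 and rearranging gives the linear system (I - Q) h = 1:
  [8/9, -2/9] . (h_0, h_2) = 1
  [-2/9, 4/9] . (h_0, h_2) = 1

Solving yields:
  h_0 = 27/14
  h_2 = 45/14

Starting state is 0, so the expected hitting time is h_0 = 27/14.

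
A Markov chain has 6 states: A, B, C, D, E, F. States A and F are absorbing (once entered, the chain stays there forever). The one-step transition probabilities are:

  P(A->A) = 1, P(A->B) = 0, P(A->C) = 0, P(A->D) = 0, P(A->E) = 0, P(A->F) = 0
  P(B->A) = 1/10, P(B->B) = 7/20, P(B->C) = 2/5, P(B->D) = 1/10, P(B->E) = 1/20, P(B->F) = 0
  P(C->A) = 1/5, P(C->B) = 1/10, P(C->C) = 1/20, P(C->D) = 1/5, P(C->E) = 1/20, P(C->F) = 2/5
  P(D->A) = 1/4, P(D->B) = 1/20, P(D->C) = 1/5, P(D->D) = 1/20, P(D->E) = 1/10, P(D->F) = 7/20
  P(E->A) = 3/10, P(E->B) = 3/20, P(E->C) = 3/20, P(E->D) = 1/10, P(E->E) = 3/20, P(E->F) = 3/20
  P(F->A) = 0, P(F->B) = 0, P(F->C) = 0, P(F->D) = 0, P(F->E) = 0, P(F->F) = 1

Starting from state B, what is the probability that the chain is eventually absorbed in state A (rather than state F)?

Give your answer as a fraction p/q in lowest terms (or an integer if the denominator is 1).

Let a_i = P(absorbed in A | start in state i).
Boundary conditions: a_A = 1, a_F = 0.
For each transient state i, a_i = sum_j P(i->j) * a_j:
  a_B = 1/10*a_A + 7/20*a_B + 2/5*a_C + 1/10*a_D + 1/20*a_E + 0*a_F
  a_C = 1/5*a_A + 1/10*a_B + 1/20*a_C + 1/5*a_D + 1/20*a_E + 2/5*a_F
  a_D = 1/4*a_A + 1/20*a_B + 1/5*a_C + 1/20*a_D + 1/10*a_E + 7/20*a_F
  a_E = 3/10*a_A + 3/20*a_B + 3/20*a_C + 1/10*a_D + 3/20*a_E + 3/20*a_F

Substituting a_A = 1 and a_F = 0, rearrange to (I - Q) a = r where r[i] = P(i -> A):
  [13/20, -2/5, -1/10, -1/20] . (a_B, a_C, a_D, a_E) = 1/10
  [-1/10, 19/20, -1/5, -1/20] . (a_B, a_C, a_D, a_E) = 1/5
  [-1/20, -1/5, 19/20, -1/10] . (a_B, a_C, a_D, a_E) = 1/4
  [-3/20, -3/20, -1/10, 17/20] . (a_B, a_C, a_D, a_E) = 3/10

Solving yields:
  a_B = 724/1453
  a_C = 556/1453
  a_D = 623/1453
  a_E = 812/1453

Starting state is B, so the absorption probability is a_B = 724/1453.

Answer: 724/1453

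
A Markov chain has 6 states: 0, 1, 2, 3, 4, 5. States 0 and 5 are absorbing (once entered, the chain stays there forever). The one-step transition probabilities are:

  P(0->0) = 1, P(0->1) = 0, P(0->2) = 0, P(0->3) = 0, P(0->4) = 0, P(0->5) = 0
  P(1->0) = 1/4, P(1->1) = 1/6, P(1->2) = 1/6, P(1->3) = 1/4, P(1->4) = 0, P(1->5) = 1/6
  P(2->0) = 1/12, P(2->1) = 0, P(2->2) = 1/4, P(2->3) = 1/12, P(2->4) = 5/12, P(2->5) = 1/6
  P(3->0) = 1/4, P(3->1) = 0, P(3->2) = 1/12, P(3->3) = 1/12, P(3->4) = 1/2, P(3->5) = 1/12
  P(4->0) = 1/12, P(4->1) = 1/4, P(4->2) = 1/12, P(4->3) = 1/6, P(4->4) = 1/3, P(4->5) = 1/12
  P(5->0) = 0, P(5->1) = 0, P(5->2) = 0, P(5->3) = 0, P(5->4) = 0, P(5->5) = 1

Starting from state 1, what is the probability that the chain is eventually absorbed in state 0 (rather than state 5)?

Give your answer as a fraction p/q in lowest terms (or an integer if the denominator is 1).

Answer: 3019/5153

Derivation:
Let a_i = P(absorbed in 0 | start in state i).
Boundary conditions: a_0 = 1, a_5 = 0.
For each transient state i, a_i = sum_j P(i->j) * a_j:
  a_1 = 1/4*a_0 + 1/6*a_1 + 1/6*a_2 + 1/4*a_3 + 0*a_4 + 1/6*a_5
  a_2 = 1/12*a_0 + 0*a_1 + 1/4*a_2 + 1/12*a_3 + 5/12*a_4 + 1/6*a_5
  a_3 = 1/4*a_0 + 0*a_1 + 1/12*a_2 + 1/12*a_3 + 1/2*a_4 + 1/12*a_5
  a_4 = 1/12*a_0 + 1/4*a_1 + 1/12*a_2 + 1/6*a_3 + 1/3*a_4 + 1/12*a_5

Substituting a_0 = 1 and a_5 = 0, rearrange to (I - Q) a = r where r[i] = P(i -> 0):
  [5/6, -1/6, -1/4, 0] . (a_1, a_2, a_3, a_4) = 1/4
  [0, 3/4, -1/12, -5/12] . (a_1, a_2, a_3, a_4) = 1/12
  [0, -1/12, 11/12, -1/2] . (a_1, a_2, a_3, a_4) = 1/4
  [-1/4, -1/12, -1/6, 2/3] . (a_1, a_2, a_3, a_4) = 1/12

Solving yields:
  a_1 = 3019/5153
  a_2 = 2540/5153
  a_3 = 3217/5153
  a_4 = 2898/5153

Starting state is 1, so the absorption probability is a_1 = 3019/5153.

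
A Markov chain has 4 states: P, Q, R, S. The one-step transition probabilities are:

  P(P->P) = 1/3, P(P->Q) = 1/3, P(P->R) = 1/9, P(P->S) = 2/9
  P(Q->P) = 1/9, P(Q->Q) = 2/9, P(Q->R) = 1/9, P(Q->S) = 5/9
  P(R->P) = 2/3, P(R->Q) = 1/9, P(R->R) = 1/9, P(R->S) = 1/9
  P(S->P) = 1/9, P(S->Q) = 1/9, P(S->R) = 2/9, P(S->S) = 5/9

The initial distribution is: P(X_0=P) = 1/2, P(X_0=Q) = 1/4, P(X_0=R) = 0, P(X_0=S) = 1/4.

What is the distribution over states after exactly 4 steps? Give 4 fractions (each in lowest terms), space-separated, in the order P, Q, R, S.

Answer: 556/2187 1637/8748 4105/26244 2639/6561

Derivation:
Propagating the distribution step by step (d_{t+1} = d_t * P):
d_0 = (P=1/2, Q=1/4, R=0, S=1/4)
  d_1[P] = 1/2*1/3 + 1/4*1/9 + 0*2/3 + 1/4*1/9 = 2/9
  d_1[Q] = 1/2*1/3 + 1/4*2/9 + 0*1/9 + 1/4*1/9 = 1/4
  d_1[R] = 1/2*1/9 + 1/4*1/9 + 0*1/9 + 1/4*2/9 = 5/36
  d_1[S] = 1/2*2/9 + 1/4*5/9 + 0*1/9 + 1/4*5/9 = 7/18
d_1 = (P=2/9, Q=1/4, R=5/36, S=7/18)
  d_2[P] = 2/9*1/3 + 1/4*1/9 + 5/36*2/3 + 7/18*1/9 = 77/324
  d_2[Q] = 2/9*1/3 + 1/4*2/9 + 5/36*1/9 + 7/18*1/9 = 61/324
  d_2[R] = 2/9*1/9 + 1/4*1/9 + 5/36*1/9 + 7/18*2/9 = 25/162
  d_2[S] = 2/9*2/9 + 1/4*5/9 + 5/36*1/9 + 7/18*5/9 = 34/81
d_2 = (P=77/324, Q=61/324, R=25/162, S=34/81)
  d_3[P] = 77/324*1/3 + 61/324*1/9 + 25/162*2/3 + 34/81*1/9 = 182/729
  d_3[Q] = 77/324*1/3 + 61/324*2/9 + 25/162*1/9 + 34/81*1/9 = 539/2916
  d_3[R] = 77/324*1/9 + 61/324*1/9 + 25/162*1/9 + 34/81*2/9 = 115/729
  d_3[S] = 77/324*2/9 + 61/324*5/9 + 25/162*1/9 + 34/81*5/9 = 1189/2916
d_3 = (P=182/729, Q=539/2916, R=115/729, S=1189/2916)
  d_4[P] = 182/729*1/3 + 539/2916*1/9 + 115/729*2/3 + 1189/2916*1/9 = 556/2187
  d_4[Q] = 182/729*1/3 + 539/2916*2/9 + 115/729*1/9 + 1189/2916*1/9 = 1637/8748
  d_4[R] = 182/729*1/9 + 539/2916*1/9 + 115/729*1/9 + 1189/2916*2/9 = 4105/26244
  d_4[S] = 182/729*2/9 + 539/2916*5/9 + 115/729*1/9 + 1189/2916*5/9 = 2639/6561
d_4 = (P=556/2187, Q=1637/8748, R=4105/26244, S=2639/6561)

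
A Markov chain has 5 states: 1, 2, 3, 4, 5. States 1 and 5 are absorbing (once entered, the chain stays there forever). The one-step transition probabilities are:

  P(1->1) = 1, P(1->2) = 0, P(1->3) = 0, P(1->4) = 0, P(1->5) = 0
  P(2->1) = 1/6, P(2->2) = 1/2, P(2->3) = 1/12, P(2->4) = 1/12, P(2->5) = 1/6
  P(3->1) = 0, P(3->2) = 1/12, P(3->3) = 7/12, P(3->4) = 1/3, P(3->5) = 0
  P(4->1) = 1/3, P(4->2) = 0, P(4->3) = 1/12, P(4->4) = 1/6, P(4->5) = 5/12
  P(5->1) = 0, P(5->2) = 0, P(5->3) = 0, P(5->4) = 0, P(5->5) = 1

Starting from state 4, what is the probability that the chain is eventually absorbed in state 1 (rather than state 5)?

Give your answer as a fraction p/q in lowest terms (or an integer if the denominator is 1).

Answer: 118/265

Derivation:
Let a_i = P(absorbed in 1 | start in state i).
Boundary conditions: a_1 = 1, a_5 = 0.
For each transient state i, a_i = sum_j P(i->j) * a_j:
  a_2 = 1/6*a_1 + 1/2*a_2 + 1/12*a_3 + 1/12*a_4 + 1/6*a_5
  a_3 = 0*a_1 + 1/12*a_2 + 7/12*a_3 + 1/3*a_4 + 0*a_5
  a_4 = 1/3*a_1 + 0*a_2 + 1/12*a_3 + 1/6*a_4 + 5/12*a_5

Substituting a_1 = 1 and a_5 = 0, rearrange to (I - Q) a = r where r[i] = P(i -> 1):
  [1/2, -1/12, -1/12] . (a_2, a_3, a_4) = 1/6
  [-1/12, 5/12, -1/3] . (a_2, a_3, a_4) = 0
  [0, -1/12, 5/6] . (a_2, a_3, a_4) = 1/3

Solving yields:
  a_2 = 128/265
  a_3 = 24/53
  a_4 = 118/265

Starting state is 4, so the absorption probability is a_4 = 118/265.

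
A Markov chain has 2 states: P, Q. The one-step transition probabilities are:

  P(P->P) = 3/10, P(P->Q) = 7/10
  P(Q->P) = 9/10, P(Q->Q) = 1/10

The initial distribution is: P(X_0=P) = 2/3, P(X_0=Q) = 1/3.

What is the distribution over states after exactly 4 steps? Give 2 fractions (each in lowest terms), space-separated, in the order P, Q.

Answer: 72/125 53/125

Derivation:
Propagating the distribution step by step (d_{t+1} = d_t * P):
d_0 = (P=2/3, Q=1/3)
  d_1[P] = 2/3*3/10 + 1/3*9/10 = 1/2
  d_1[Q] = 2/3*7/10 + 1/3*1/10 = 1/2
d_1 = (P=1/2, Q=1/2)
  d_2[P] = 1/2*3/10 + 1/2*9/10 = 3/5
  d_2[Q] = 1/2*7/10 + 1/2*1/10 = 2/5
d_2 = (P=3/5, Q=2/5)
  d_3[P] = 3/5*3/10 + 2/5*9/10 = 27/50
  d_3[Q] = 3/5*7/10 + 2/5*1/10 = 23/50
d_3 = (P=27/50, Q=23/50)
  d_4[P] = 27/50*3/10 + 23/50*9/10 = 72/125
  d_4[Q] = 27/50*7/10 + 23/50*1/10 = 53/125
d_4 = (P=72/125, Q=53/125)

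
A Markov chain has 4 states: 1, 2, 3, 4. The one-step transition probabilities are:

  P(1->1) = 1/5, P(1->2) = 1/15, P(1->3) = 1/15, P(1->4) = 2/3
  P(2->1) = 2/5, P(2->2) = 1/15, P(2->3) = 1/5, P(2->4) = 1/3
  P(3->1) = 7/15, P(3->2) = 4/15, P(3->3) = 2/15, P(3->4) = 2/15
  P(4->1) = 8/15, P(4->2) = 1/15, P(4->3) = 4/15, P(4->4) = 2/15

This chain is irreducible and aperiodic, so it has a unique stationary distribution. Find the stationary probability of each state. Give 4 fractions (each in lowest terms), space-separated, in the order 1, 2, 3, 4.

Answer: 649/1699 505/5097 826/5097 1819/5097

Derivation:
The stationary distribution satisfies pi = pi * P, i.e.:
  pi_1 = 1/5*pi_1 + 2/5*pi_2 + 7/15*pi_3 + 8/15*pi_4
  pi_2 = 1/15*pi_1 + 1/15*pi_2 + 4/15*pi_3 + 1/15*pi_4
  pi_3 = 1/15*pi_1 + 1/5*pi_2 + 2/15*pi_3 + 4/15*pi_4
  pi_4 = 2/3*pi_1 + 1/3*pi_2 + 2/15*pi_3 + 2/15*pi_4
with normalization: pi_1 + pi_2 + pi_3 + pi_4 = 1.

Using the first 3 balance equations plus normalization, the linear system A*pi = b is:
  [-4/5, 2/5, 7/15, 8/15] . pi = 0
  [1/15, -14/15, 4/15, 1/15] . pi = 0
  [1/15, 1/5, -13/15, 4/15] . pi = 0
  [1, 1, 1, 1] . pi = 1

Solving yields:
  pi_1 = 649/1699
  pi_2 = 505/5097
  pi_3 = 826/5097
  pi_4 = 1819/5097

Verification (pi * P):
  649/1699*1/5 + 505/5097*2/5 + 826/5097*7/15 + 1819/5097*8/15 = 649/1699 = pi_1  (ok)
  649/1699*1/15 + 505/5097*1/15 + 826/5097*4/15 + 1819/5097*1/15 = 505/5097 = pi_2  (ok)
  649/1699*1/15 + 505/5097*1/5 + 826/5097*2/15 + 1819/5097*4/15 = 826/5097 = pi_3  (ok)
  649/1699*2/3 + 505/5097*1/3 + 826/5097*2/15 + 1819/5097*2/15 = 1819/5097 = pi_4  (ok)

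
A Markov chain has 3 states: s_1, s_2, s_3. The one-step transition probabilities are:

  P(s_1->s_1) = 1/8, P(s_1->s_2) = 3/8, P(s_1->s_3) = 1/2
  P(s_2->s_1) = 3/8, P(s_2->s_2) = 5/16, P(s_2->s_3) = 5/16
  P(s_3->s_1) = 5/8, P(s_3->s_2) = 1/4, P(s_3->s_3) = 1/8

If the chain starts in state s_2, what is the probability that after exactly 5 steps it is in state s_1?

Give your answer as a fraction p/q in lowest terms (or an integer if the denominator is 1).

Answer: 95559/262144

Derivation:
Computing P^5 by repeated multiplication:
P^1 =
  s_1: [1/8, 3/8, 1/2]
  s_2: [3/8, 5/16, 5/16]
  s_3: [5/8, 1/4, 1/8]
P^2 =
  s_1: [15/32, 37/128, 31/128]
  s_2: [23/64, 81/256, 83/256]
  s_3: [1/4, 11/32, 13/32]
P^3 =
  s_1: [163/512, 669/2048, 727/2048]
  s_2: [375/1024, 1289/4096, 1307/4096]
  s_3: [53/128, 155/512, 145/512]
P^4 =
  s_1: [3147/8192, 10165/32768, 10015/32768]
  s_2: [5951/16384, 20673/65536, 21059/65536]
  s_3: [701/2048, 2627/8192, 2761/8192]
P^5 =
  s_1: [46579/131072, 166413/524288, 171559/524288]
  s_2: [95559/262144, 330425/1048576, 335915/1048576]
  s_3: [12245/32768, 41003/131072, 41089/131072]

(P^5)[s_2 -> s_1] = 95559/262144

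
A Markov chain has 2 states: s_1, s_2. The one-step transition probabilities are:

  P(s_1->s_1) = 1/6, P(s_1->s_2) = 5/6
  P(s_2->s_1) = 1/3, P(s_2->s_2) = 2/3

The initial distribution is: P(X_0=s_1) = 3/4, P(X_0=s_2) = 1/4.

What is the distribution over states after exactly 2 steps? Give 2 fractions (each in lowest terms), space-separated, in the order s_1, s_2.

Propagating the distribution step by step (d_{t+1} = d_t * P):
d_0 = (s_1=3/4, s_2=1/4)
  d_1[s_1] = 3/4*1/6 + 1/4*1/3 = 5/24
  d_1[s_2] = 3/4*5/6 + 1/4*2/3 = 19/24
d_1 = (s_1=5/24, s_2=19/24)
  d_2[s_1] = 5/24*1/6 + 19/24*1/3 = 43/144
  d_2[s_2] = 5/24*5/6 + 19/24*2/3 = 101/144
d_2 = (s_1=43/144, s_2=101/144)

Answer: 43/144 101/144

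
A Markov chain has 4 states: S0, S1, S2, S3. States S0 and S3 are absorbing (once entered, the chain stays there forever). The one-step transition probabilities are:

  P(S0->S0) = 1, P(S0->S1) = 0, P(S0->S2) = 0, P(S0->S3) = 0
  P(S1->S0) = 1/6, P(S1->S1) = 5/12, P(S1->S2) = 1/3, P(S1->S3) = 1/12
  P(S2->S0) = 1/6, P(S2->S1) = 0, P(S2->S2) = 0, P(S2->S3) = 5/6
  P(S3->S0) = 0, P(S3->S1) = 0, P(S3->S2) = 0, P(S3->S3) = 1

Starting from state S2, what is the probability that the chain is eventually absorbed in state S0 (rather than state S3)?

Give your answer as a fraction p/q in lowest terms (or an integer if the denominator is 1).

Answer: 1/6

Derivation:
Let a_i = P(absorbed in S0 | start in state i).
Boundary conditions: a_S0 = 1, a_S3 = 0.
For each transient state i, a_i = sum_j P(i->j) * a_j:
  a_S1 = 1/6*a_S0 + 5/12*a_S1 + 1/3*a_S2 + 1/12*a_S3
  a_S2 = 1/6*a_S0 + 0*a_S1 + 0*a_S2 + 5/6*a_S3

Substituting a_S0 = 1 and a_S3 = 0, rearrange to (I - Q) a = r where r[i] = P(i -> S0):
  [7/12, -1/3] . (a_S1, a_S2) = 1/6
  [0, 1] . (a_S1, a_S2) = 1/6

Solving yields:
  a_S1 = 8/21
  a_S2 = 1/6

Starting state is S2, so the absorption probability is a_S2 = 1/6.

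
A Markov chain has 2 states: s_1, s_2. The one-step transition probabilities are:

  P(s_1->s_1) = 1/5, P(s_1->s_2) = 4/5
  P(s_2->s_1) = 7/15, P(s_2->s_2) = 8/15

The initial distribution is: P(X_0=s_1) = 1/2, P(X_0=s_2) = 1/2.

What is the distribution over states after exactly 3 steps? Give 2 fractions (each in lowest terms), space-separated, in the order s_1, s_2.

Answer: 247/675 428/675

Derivation:
Propagating the distribution step by step (d_{t+1} = d_t * P):
d_0 = (s_1=1/2, s_2=1/2)
  d_1[s_1] = 1/2*1/5 + 1/2*7/15 = 1/3
  d_1[s_2] = 1/2*4/5 + 1/2*8/15 = 2/3
d_1 = (s_1=1/3, s_2=2/3)
  d_2[s_1] = 1/3*1/5 + 2/3*7/15 = 17/45
  d_2[s_2] = 1/3*4/5 + 2/3*8/15 = 28/45
d_2 = (s_1=17/45, s_2=28/45)
  d_3[s_1] = 17/45*1/5 + 28/45*7/15 = 247/675
  d_3[s_2] = 17/45*4/5 + 28/45*8/15 = 428/675
d_3 = (s_1=247/675, s_2=428/675)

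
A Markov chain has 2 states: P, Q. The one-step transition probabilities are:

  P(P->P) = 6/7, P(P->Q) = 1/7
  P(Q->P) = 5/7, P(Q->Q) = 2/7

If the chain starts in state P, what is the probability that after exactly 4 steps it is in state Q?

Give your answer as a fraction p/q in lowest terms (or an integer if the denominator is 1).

Computing P^4 by repeated multiplication:
P^1 =
  P: [6/7, 1/7]
  Q: [5/7, 2/7]
P^2 =
  P: [41/49, 8/49]
  Q: [40/49, 9/49]
P^3 =
  P: [286/343, 57/343]
  Q: [285/343, 58/343]
P^4 =
  P: [2001/2401, 400/2401]
  Q: [2000/2401, 401/2401]

(P^4)[P -> Q] = 400/2401

Answer: 400/2401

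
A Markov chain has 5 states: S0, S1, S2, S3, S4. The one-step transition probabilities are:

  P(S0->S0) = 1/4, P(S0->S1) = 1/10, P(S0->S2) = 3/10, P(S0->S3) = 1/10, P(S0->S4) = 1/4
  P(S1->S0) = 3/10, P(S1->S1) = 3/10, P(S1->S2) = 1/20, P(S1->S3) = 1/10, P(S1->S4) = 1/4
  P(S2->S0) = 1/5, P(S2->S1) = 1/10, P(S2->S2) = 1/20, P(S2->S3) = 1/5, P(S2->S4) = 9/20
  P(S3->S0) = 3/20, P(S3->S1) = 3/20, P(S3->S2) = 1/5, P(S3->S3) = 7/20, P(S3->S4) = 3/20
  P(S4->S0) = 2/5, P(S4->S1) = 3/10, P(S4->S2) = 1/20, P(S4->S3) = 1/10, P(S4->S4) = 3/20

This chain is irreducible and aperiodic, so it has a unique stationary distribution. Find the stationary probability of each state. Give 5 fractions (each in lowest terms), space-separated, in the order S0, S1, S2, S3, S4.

The stationary distribution satisfies pi = pi * P, i.e.:
  pi_S0 = 1/4*pi_S0 + 3/10*pi_S1 + 1/5*pi_S2 + 3/20*pi_S3 + 2/5*pi_S4
  pi_S1 = 1/10*pi_S0 + 3/10*pi_S1 + 1/10*pi_S2 + 3/20*pi_S3 + 3/10*pi_S4
  pi_S2 = 3/10*pi_S0 + 1/20*pi_S1 + 1/20*pi_S2 + 1/5*pi_S3 + 1/20*pi_S4
  pi_S3 = 1/10*pi_S0 + 1/10*pi_S1 + 1/5*pi_S2 + 7/20*pi_S3 + 1/10*pi_S4
  pi_S4 = 1/4*pi_S0 + 1/4*pi_S1 + 9/20*pi_S2 + 3/20*pi_S3 + 3/20*pi_S4
with normalization: pi_S0 + pi_S1 + pi_S2 + pi_S3 + pi_S4 = 1.

Using the first 4 balance equations plus normalization, the linear system A*pi = b is:
  [-3/4, 3/10, 1/5, 3/20, 2/5] . pi = 0
  [1/10, -7/10, 1/10, 3/20, 3/10] . pi = 0
  [3/10, 1/20, -19/20, 1/5, 1/20] . pi = 0
  [1/10, 1/10, 1/5, -13/20, 1/10] . pi = 0
  [1, 1, 1, 1, 1] . pi = 1

Solving yields:
  pi_S0 = 9513/34807
  pi_S1 = 13525/69614
  pi_S2 = 4913/34807
  pi_S3 = 5296/34807
  pi_S4 = 16645/69614

Verification (pi * P):
  9513/34807*1/4 + 13525/69614*3/10 + 4913/34807*1/5 + 5296/34807*3/20 + 16645/69614*2/5 = 9513/34807 = pi_S0  (ok)
  9513/34807*1/10 + 13525/69614*3/10 + 4913/34807*1/10 + 5296/34807*3/20 + 16645/69614*3/10 = 13525/69614 = pi_S1  (ok)
  9513/34807*3/10 + 13525/69614*1/20 + 4913/34807*1/20 + 5296/34807*1/5 + 16645/69614*1/20 = 4913/34807 = pi_S2  (ok)
  9513/34807*1/10 + 13525/69614*1/10 + 4913/34807*1/5 + 5296/34807*7/20 + 16645/69614*1/10 = 5296/34807 = pi_S3  (ok)
  9513/34807*1/4 + 13525/69614*1/4 + 4913/34807*9/20 + 5296/34807*3/20 + 16645/69614*3/20 = 16645/69614 = pi_S4  (ok)

Answer: 9513/34807 13525/69614 4913/34807 5296/34807 16645/69614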